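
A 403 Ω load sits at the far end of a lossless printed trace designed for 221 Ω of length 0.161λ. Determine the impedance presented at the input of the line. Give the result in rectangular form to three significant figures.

Z_in ≈ 151 − j86.5 Ω

βl = 2π × 0.161 = 58°
tan(βl) = tan(58°) = 1.6
Z_in = Z_0·(Z_L + jZ_0·tanβl)/(Z_0 + jZ_L·tanβl)
     = 221·(403 + j353)/(221 + j644)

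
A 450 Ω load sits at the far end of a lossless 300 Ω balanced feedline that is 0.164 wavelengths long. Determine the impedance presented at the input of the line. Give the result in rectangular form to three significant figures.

Z_in ≈ 234 − j86.2 Ω

βl = 2π × 0.164 = 59°
tan(βl) = tan(59°) = 1.67
Z_in = Z_0·(Z_L + jZ_0·tanβl)/(Z_0 + jZ_L·tanβl)
     = 300·(450 + j500)/(300 + j750)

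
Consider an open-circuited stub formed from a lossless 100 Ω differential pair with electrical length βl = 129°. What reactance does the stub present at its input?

X_in ≈ 81 Ω (inductive)

tan(βl) = -1.23
For an open-circuited stub, Z_in = −jZ_0·cot(βl) = −jZ_0/tan(βl)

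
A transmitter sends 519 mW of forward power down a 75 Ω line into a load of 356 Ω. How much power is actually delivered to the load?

Γ = (356 − 75)/(356 + 75) = 0.652
|Γ|² = 0.425
P_refl = |Γ|²·P_inc = 221 mW, P_del = (1 − |Γ|²)·P_inc = 298 mW

P_delivered ≈ 298 mW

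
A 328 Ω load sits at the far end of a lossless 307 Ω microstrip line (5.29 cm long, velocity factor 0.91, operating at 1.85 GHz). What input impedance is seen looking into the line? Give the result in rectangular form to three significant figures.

λ = v/f = 0.91·c / 1.85 GHz = 0.148 m
βl = 2π·l/λ = 2π × 0.358 = 129°
tan(βl) = tan(129°) = -1.23
Z_in = Z_0·(Z_L + jZ_0·tanβl)/(Z_0 + jZ_L·tanβl)
     = 307·(328 − j378)/(307 − j404)

Z_in ≈ 302 + j19.6 Ω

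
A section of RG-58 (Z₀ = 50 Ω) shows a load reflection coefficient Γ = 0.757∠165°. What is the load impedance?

Z_L ≈ 7.03 + j6.45 Ω

Z_L = Z_0·(1 + Γ)/(1 − Γ) = 50·(0.269 + j0.196)/(1.73 − j0.196)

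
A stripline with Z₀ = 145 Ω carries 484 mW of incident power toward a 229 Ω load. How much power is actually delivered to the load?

Γ = (229 − 145)/(229 + 145) = 0.225
|Γ|² = 0.0504
P_refl = |Γ|²·P_inc = 24.4 mW, P_del = (1 − |Γ|²)·P_inc = 460 mW

P_delivered ≈ 460 mW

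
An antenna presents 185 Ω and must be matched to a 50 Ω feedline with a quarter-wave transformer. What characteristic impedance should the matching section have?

Z_qwt ≈ 96.2 Ω

Z_qwt = √(Z_0·R_L) = √(50 × 185) = √9250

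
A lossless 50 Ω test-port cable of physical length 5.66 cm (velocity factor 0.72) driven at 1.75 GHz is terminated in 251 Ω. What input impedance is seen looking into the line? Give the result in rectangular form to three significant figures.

Z_in ≈ 96.4 + j116 Ω

λ = v/f = 0.72·c / 1.75 GHz = 0.123 m
βl = 2π·l/λ = 2π × 0.459 = 165°
tan(βl) = tan(165°) = -0.266
Z_in = Z_0·(Z_L + jZ_0·tanβl)/(Z_0 + jZ_L·tanβl)
     = 50·(251 − j13.3)/(50 − j66.9)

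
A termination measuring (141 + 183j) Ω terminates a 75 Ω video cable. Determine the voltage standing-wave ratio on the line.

VSWR ≈ 5.39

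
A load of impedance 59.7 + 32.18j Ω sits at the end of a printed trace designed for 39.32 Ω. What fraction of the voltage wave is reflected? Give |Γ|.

Γ = (Z_L − Z_0)/(Z_L + Z_0) = (20.38 + j32.18)/(99.02 + j32.18)
|Γ| = 38.1/104

|Γ| ≈ 0.366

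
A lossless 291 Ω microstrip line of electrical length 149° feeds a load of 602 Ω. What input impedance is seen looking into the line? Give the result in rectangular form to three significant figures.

tan(βl) = tan(149°) = -0.601
Z_in = Z_0·(Z_L + jZ_0·tanβl)/(Z_0 + jZ_L·tanβl)
     = 291·(602 − j175)/(291 − j362)

Z_in ≈ 322 + j225 Ω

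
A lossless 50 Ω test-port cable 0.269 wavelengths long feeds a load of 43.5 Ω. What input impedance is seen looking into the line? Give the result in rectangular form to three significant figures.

Z_in ≈ 57.2 − j1.89 Ω

βl = 2π × 0.269 = 96.8°
tan(βl) = tan(96.8°) = -8.34
Z_in = Z_0·(Z_L + jZ_0·tanβl)/(Z_0 + jZ_L·tanβl)
     = 50·(43.5 − j417)/(50 − j363)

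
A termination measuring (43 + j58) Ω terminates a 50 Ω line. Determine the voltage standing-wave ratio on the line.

VSWR ≈ 3.28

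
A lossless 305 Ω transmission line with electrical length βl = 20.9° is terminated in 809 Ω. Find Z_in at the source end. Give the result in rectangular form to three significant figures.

Z_in ≈ 458 − j347 Ω

tan(βl) = tan(20.9°) = 0.382
Z_in = Z_0·(Z_L + jZ_0·tanβl)/(Z_0 + jZ_L·tanβl)
     = 305·(809 + j116)/(305 + j309)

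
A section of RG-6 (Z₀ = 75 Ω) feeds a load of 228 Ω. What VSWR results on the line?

VSWR ≈ 3.04

Γ = (228 − 75)/(228 + 75) = 0.505
VSWR = (1 + 0.505)/(1 − 0.505)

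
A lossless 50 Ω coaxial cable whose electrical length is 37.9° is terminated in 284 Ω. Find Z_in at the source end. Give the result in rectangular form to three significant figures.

tan(βl) = tan(37.9°) = 0.778
Z_in = Z_0·(Z_L + jZ_0·tanβl)/(Z_0 + jZ_L·tanβl)
     = 50·(284 + j38.9)/(50 + j221)

Z_in ≈ 22.2 − j59.2 Ω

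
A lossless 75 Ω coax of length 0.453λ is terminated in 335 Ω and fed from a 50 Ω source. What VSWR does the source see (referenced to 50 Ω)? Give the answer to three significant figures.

βl = 2π × 0.453 = 163°
tan(βl) = -0.304
Z_in = Z_0·(Z_L + jZ_0·tanβl)/(Z_0 + jZ_L·tanβl) = 129 + j152 Ω
Γ_s = (Z_in − Z_s)/(Z_in + Z_s) = (78.6 + j152)/(179 + j152), |Γ_s| = 0.729
VSWR = (1 + |Γ_s|)/(1 − |Γ_s|)

VSWR ≈ 6.39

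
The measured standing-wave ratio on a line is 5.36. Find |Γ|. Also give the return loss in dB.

|Γ| ≈ 0.686; return loss ≈ 3.28 dB

|Γ| = (S − 1)/(S + 1) = (5.36 − 1)/(5.36 + 1) = 4.36/6.36
RL = −20·log₁₀|Γ| = −20·log₁₀(0.686)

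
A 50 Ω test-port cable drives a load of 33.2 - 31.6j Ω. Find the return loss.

Γ = (-16.8 − j31.6)/(83.2 − j31.6), |Γ| = 0.402
RL = −20·log₁₀|Γ| = −20·log₁₀(0.402)

RL ≈ 7.91 dB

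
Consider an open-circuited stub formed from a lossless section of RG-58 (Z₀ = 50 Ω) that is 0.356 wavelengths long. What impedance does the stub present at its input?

Z_in ≈ +j39.3 Ω

βl = 2π × 0.356 = 128°
tan(βl) = -1.27
For an open-circuited stub, Z_in = −jZ_0·cot(βl) = −jZ_0/tan(βl)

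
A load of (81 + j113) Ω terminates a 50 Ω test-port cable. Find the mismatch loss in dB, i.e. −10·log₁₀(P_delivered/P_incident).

Γ = (31 + j113)/(131 + j113), |Γ| = 0.677
|Γ|² = 0.459, so P_del/P_inc = 1 − |Γ|² = 0.541
ML = −10·log₁₀(1 − |Γ|²)

mismatch loss ≈ 2.67 dB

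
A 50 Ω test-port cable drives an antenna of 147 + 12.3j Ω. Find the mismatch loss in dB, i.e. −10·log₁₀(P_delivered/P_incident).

Γ = (97 + j12.3)/(197 + j12.3), |Γ| = 0.495
|Γ|² = 0.245, so P_del/P_inc = 1 − |Γ|² = 0.755
ML = −10·log₁₀(1 − |Γ|²)

mismatch loss ≈ 1.22 dB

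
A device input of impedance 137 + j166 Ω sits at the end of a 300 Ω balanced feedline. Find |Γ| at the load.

Γ = (Z_L − Z_0)/(Z_L + Z_0) = (-163 + j166)/(437 + j166)
|Γ| = 233/467

|Γ| ≈ 0.498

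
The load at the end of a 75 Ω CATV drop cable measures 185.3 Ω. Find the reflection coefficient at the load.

Γ = 0.424

Γ = (Z_L − Z_0)/(Z_L + Z_0) = (185.3 − 75)/(185.3 + 75) = 110.3/260.3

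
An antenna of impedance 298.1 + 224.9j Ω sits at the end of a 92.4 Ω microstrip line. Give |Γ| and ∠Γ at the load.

Γ ≈ 0.676 ∠ 17.6°

Γ = (Z_L − Z_0)/(Z_L + Z_0) = (205.7 + j224.9)/(390.5 + j224.9)
|Γ| = 305/451 = 0.676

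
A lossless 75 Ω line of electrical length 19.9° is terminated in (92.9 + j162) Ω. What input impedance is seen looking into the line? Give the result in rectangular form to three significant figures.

Z_in ≈ 423 − j1.62 Ω

tan(βl) = tan(19.9°) = 0.362
Z_in = Z_0·(Z_L + jZ_0·tanβl)/(Z_0 + jZ_L·tanβl)
     = 75·(92.9 + j189)/(16.4 + j33.6)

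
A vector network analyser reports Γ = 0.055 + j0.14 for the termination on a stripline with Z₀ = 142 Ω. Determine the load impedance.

Z_L = Z_0·(1 + Γ)/(1 − Γ) = 142·(1.05 + j0.14)/(0.945 − j0.14)

Z_L ≈ 152 + j43.6 Ω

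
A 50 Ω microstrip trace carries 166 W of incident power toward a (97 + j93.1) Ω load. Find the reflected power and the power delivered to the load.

|Γ| = |(47 + j93.1)/(147 + j93.1)| = 0.599
|Γ|² = 0.359
P_refl = |Γ|²·P_inc = 59.6 W, P_del = (1 − |Γ|²)·P_inc = 106 W

P_reflected ≈ 59.6 W; P_delivered ≈ 106 W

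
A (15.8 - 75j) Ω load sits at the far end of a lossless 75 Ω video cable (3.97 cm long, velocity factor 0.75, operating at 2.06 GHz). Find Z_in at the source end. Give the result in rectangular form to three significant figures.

Z_in ≈ 441 + j348 Ω

λ = v/f = 0.75·c / 2.06 GHz = 0.109 m
βl = 2π·l/λ = 2π × 0.363 = 131°
tan(βl) = tan(131°) = -1.16
Z_in = Z_0·(Z_L + jZ_0·tanβl)/(Z_0 + jZ_L·tanβl)
     = 75·(15.8 − j162)/(-11.7 − j18.3)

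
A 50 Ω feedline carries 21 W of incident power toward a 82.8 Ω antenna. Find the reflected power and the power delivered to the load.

P_reflected ≈ 1.28 W; P_delivered ≈ 19.7 W

Γ = (82.8 − 50)/(82.8 + 50) = 0.247
|Γ|² = 0.061
P_refl = |Γ|²·P_inc = 1.28 W, P_del = (1 − |Γ|²)·P_inc = 19.7 W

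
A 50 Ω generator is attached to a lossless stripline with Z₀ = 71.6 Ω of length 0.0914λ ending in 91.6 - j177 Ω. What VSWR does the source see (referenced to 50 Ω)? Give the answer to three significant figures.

VSWR ≈ 6.63

βl = 2π × 0.0914 = 32.9°
tan(βl) = 0.647
Z_in = Z_0·(Z_L + jZ_0·tanβl)/(Z_0 + jZ_L·tanβl) = 17.5 − j55.8 Ω
Γ_s = (Z_in − Z_s)/(Z_in + Z_s) = (-32.5 − j55.8)/(67.5 − j55.8), |Γ_s| = 0.738
VSWR = (1 + |Γ_s|)/(1 − |Γ_s|)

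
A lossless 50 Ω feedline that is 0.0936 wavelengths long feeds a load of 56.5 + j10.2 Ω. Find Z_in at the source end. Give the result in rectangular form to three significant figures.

Z_in ≈ 62.1 − j3.77 Ω

βl = 2π × 0.0936 = 33.7°
tan(βl) = tan(33.7°) = 0.667
Z_in = Z_0·(Z_L + jZ_0·tanβl)/(Z_0 + jZ_L·tanβl)
     = 50·(56.5 + j43.5)/(43.2 + j37.7)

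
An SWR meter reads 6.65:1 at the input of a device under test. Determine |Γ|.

|Γ| ≈ 0.739

|Γ| = (S − 1)/(S + 1) = (6.65 − 1)/(6.65 + 1) = 5.65/7.65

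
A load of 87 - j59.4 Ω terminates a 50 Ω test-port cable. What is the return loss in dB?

RL ≈ 6.58 dB

Γ = (37 − j59.4)/(137 − j59.4), |Γ| = 0.469
RL = −20·log₁₀|Γ| = −20·log₁₀(0.469)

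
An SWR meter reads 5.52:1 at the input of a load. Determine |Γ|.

|Γ| ≈ 0.693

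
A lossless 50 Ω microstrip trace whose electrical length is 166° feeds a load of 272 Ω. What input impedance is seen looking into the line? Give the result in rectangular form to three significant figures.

tan(βl) = tan(166°) = -0.249
Z_in = Z_0·(Z_L + jZ_0·tanβl)/(Z_0 + jZ_L·tanβl)
     = 50·(272 − j12.5)/(50 − j67.8)

Z_in ≈ 102 + j126 Ω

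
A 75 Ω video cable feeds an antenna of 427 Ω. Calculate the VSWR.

VSWR ≈ 5.69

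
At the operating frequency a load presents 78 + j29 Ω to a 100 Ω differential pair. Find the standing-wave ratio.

Γ = (Z_L − Z_0)/(Z_L + Z_0) = (-22 + j29)/(178 + j29)
|Γ| = 36.4/180 = 0.202
VSWR = (1 + |Γ|)/(1 − |Γ|) = 1.2/0.798

VSWR ≈ 1.51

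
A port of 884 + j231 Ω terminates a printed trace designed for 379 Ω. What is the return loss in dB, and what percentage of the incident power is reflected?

RL ≈ 7.28 dB; 18.7% of incident power reflected

Γ = (505 + j231)/(1263 + j231), |Γ| = 0.433
RL = −20·log₁₀(0.433) = 7.28 dB
P_refl/P_inc = |Γ|² = 0.187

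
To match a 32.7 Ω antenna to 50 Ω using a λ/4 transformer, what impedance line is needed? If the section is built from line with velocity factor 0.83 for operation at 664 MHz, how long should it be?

Z_qwt ≈ 40.4 Ω; length ≈ 9.38 cm

Z_qwt = √(Z_0·R_L) = √(50 × 32.7) = √1635
λ = 0.83·c/f = 0.375 m, so l = λ/4 = 0.0938 m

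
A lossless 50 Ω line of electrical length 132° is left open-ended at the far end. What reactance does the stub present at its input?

tan(βl) = -1.11
For an open-ended stub, Z_in = −jZ_0·cot(βl) = −jZ_0/tan(βl)

X_in ≈ 45 Ω (inductive)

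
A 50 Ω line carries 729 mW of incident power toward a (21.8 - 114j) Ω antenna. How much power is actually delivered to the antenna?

P_delivered ≈ 175 mW

|Γ| = |(-28.2 − j114)/(71.8 − j114)| = 0.872
|Γ|² = 0.76
P_refl = |Γ|²·P_inc = 554 mW, P_del = (1 − |Γ|²)·P_inc = 175 mW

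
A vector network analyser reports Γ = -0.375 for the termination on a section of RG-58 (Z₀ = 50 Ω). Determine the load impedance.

Z_L ≈ 22.7 Ω

Z_L = Z_0·(1 + Γ)/(1 − Γ) = 50·(0.625)/(1.38)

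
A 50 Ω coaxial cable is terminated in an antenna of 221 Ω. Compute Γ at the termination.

Γ = 0.631

Γ = (Z_L − Z_0)/(Z_L + Z_0) = (221 − 50)/(221 + 50) = 171/271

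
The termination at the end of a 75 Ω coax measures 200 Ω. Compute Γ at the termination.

Γ = 0.455

Γ = (Z_L − Z_0)/(Z_L + Z_0) = (200 − 75)/(200 + 75) = 125/275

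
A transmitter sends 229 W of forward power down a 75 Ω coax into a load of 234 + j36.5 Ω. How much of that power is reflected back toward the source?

|Γ| = |(159 + j36.5)/(309 + j36.5)| = 0.524
|Γ|² = 0.275
P_refl = |Γ|²·P_inc = 63 W, P_del = (1 − |Γ|²)·P_inc = 166 W

P_reflected ≈ 63 W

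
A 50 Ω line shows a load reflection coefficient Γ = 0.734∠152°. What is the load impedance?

Z_L ≈ 8.14 + j12.2 Ω

Z_L = Z_0·(1 + Γ)/(1 − Γ) = 50·(0.352 + j0.345)/(1.65 − j0.345)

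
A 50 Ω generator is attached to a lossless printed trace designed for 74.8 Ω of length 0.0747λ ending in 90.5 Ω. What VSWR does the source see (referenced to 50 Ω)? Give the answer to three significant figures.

VSWR ≈ 1.71

βl = 2π × 0.0747 = 26.9°
tan(βl) = 0.507
Z_in = Z_0·(Z_L + jZ_0·tanβl)/(Z_0 + jZ_L·tanβl) = 82.7 − j12.8 Ω
Γ_s = (Z_in − Z_s)/(Z_in + Z_s) = (32.7 − j12.8)/(133 − j12.8), |Γ_s| = 0.263
VSWR = (1 + |Γ_s|)/(1 − |Γ_s|)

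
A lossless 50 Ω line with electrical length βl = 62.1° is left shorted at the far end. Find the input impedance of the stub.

Z_in ≈ +j94.4 Ω

tan(βl) = 1.89
For a shorted stub, Z_in = jZ_0·tan(βl)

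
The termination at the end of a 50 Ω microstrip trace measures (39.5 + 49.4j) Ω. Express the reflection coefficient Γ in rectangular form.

Γ ≈ 0.144 + j0.473

Γ = (Z_L − Z_0)/(Z_L + Z_0) = (-10.5 + j49.4)/(89.5 + j49.4)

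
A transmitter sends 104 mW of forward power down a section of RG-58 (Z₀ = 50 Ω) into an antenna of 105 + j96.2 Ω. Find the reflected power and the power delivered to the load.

|Γ| = |(55 + j96.2)/(155 + j96.2)| = 0.607
|Γ|² = 0.369
P_refl = |Γ|²·P_inc = 38.4 mW, P_del = (1 − |Γ|²)·P_inc = 65.6 mW

P_reflected ≈ 38.4 mW; P_delivered ≈ 65.6 mW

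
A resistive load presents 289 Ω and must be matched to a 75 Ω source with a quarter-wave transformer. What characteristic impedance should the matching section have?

Z_qwt ≈ 147 Ω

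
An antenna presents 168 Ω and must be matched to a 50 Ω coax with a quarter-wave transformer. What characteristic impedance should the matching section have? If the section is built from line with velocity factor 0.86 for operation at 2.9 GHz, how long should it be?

Z_qwt = √(Z_0·R_L) = √(50 × 168) = √8400
λ = 0.86·c/f = 0.089 m, so l = λ/4 = 0.0222 m

Z_qwt ≈ 91.7 Ω; length ≈ 2.22 cm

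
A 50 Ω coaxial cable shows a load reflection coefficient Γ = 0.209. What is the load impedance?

Z_L = Z_0·(1 + Γ)/(1 − Γ) = 50·(1.21)/(0.791)

Z_L ≈ 76.4 Ω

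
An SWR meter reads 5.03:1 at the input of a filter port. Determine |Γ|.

|Γ| = (S − 1)/(S + 1) = (5.03 − 1)/(5.03 + 1) = 4.03/6.03

|Γ| ≈ 0.668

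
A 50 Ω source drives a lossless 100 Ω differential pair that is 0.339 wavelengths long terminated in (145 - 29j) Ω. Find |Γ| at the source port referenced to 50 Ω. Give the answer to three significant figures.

|Γ| ≈ 0.397

βl = 2π × 0.339 = 122°
tan(βl) = -1.6
Z_in = Z_0·(Z_L + jZ_0·tanβl)/(Z_0 + jZ_L·tanβl) = 91.1 + j41.5 Ω
Γ_s = (Z_in − Z_s)/(Z_in + Z_s) = (41.1 + j41.5)/(141 + j41.5), |Γ_s| = 0.397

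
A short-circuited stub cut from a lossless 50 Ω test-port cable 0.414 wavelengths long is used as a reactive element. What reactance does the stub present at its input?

βl = 2π × 0.414 = 149°
tan(βl) = -0.6
For a short-circuited stub, Z_in = jZ_0·tan(βl)

X_in ≈ -30 Ω (capacitive)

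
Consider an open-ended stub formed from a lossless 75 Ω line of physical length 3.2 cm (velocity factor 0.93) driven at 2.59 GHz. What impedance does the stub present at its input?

Z_in ≈ +j22.8 Ω

λ = v/f = 0.93·c / 2.59 GHz = 0.108 m
βl = 2π·l/λ = 2π × 0.297 = 107°
tan(βl) = -3.28
For an open-ended stub, Z_in = −jZ_0·cot(βl) = −jZ_0/tan(βl)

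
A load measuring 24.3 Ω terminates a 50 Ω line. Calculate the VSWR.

VSWR ≈ 2.06

Γ = (24.3 − 50)/(24.3 + 50) = -0.346
VSWR = (1 + 0.346)/(1 − 0.346)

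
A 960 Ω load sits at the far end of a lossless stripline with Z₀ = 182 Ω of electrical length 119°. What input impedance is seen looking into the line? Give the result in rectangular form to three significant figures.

tan(βl) = tan(119°) = -1.8
Z_in = Z_0·(Z_L + jZ_0·tanβl)/(Z_0 + jZ_L·tanβl)
     = 182·(960 − j328)/(182 − j1730)

Z_in ≈ 44.6 + j96.2 Ω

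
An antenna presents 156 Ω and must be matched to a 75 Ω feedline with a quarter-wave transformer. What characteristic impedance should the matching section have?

Z_qwt = √(Z_0·R_L) = √(75 × 156) = √11700

Z_qwt ≈ 108 Ω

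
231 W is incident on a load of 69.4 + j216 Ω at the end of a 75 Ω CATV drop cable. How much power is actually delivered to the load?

P_delivered ≈ 71.2 W

|Γ| = |(-5.6 + j216)/(144.4 + j216)| = 0.832
|Γ|² = 0.692
P_refl = |Γ|²·P_inc = 160 W, P_del = (1 − |Γ|²)·P_inc = 71.2 W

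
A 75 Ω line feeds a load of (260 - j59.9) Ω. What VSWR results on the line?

Γ = (Z_L − Z_0)/(Z_L + Z_0) = (185 − j59.9)/(335 − j59.9)
|Γ| = 194/340 = 0.571
VSWR = (1 + |Γ|)/(1 − |Γ|) = 1.57/0.429

VSWR ≈ 3.67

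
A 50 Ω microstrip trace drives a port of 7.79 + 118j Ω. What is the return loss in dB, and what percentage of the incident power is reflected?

Γ = (-42.21 + j118)/(57.79 + j118), |Γ| = 0.954
RL = −20·log₁₀(0.954) = 0.411 dB
P_refl/P_inc = |Γ|² = 0.91

RL ≈ 0.411 dB; 91% of incident power reflected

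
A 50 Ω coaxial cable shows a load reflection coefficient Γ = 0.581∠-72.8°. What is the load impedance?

Z_L = Z_0·(1 + Γ)/(1 − Γ) = 50·(1.17 − j0.555)/(0.828 + j0.555)

Z_L ≈ 33.3 − j55.8 Ω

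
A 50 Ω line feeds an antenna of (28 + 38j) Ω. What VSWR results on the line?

Γ = (Z_L − Z_0)/(Z_L + Z_0) = (-22 + j38)/(78 + j38)
|Γ| = 43.9/86.8 = 0.506
VSWR = (1 + |Γ|)/(1 − |Γ|) = 1.51/0.494

VSWR ≈ 3.05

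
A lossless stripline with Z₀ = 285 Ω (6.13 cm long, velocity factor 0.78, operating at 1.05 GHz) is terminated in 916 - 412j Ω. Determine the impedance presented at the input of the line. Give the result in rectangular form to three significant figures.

λ = v/f = 0.78·c / 1.05 GHz = 0.223 m
βl = 2π·l/λ = 2π × 0.275 = 99°
tan(βl) = tan(99°) = -6.3
Z_in = Z_0·(Z_L + jZ_0·tanβl)/(Z_0 + jZ_L·tanβl)
     = 285·(916 − j2210)/(-2310 − j5770)

Z_in ≈ 78.4 + j76.6 Ω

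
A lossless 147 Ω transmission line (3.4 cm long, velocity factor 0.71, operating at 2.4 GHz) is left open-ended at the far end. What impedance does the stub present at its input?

Z_in ≈ +j163 Ω

λ = v/f = 0.71·c / 2.4 GHz = 0.0887 m
βl = 2π·l/λ = 2π × 0.383 = 138°
tan(βl) = -0.903
For an open-ended stub, Z_in = −jZ_0·cot(βl) = −jZ_0/tan(βl)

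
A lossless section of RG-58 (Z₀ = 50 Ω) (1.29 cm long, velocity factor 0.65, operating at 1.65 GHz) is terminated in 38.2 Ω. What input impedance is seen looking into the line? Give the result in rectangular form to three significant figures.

λ = v/f = 0.65·c / 1.65 GHz = 0.118 m
βl = 2π·l/λ = 2π × 0.109 = 39.3°
tan(βl) = tan(39.3°) = 0.818
Z_in = Z_0·(Z_L + jZ_0·tanβl)/(Z_0 + jZ_L·tanβl)
     = 50·(38.2 + j40.9)/(50 + j31.3)

Z_in ≈ 45.9 + j12.2 Ω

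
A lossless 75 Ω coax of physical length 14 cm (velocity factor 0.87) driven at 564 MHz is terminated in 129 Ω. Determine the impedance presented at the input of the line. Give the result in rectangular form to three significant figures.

Z_in ≈ 46.9 + j16.4 Ω

λ = v/f = 0.87·c / 564 MHz = 0.463 m
βl = 2π·l/λ = 2π × 0.303 = 109°
tan(βl) = tan(109°) = -2.92
Z_in = Z_0·(Z_L + jZ_0·tanβl)/(Z_0 + jZ_L·tanβl)
     = 75·(129 − j219)/(75 − j377)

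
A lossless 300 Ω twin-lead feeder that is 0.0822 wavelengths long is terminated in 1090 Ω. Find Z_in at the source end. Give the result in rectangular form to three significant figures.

Z_in ≈ 274 − j395 Ω

βl = 2π × 0.0822 = 29.6°
tan(βl) = tan(29.6°) = 0.568
Z_in = Z_0·(Z_L + jZ_0·tanβl)/(Z_0 + jZ_L·tanβl)
     = 300·(1090 + j170)/(300 + j619)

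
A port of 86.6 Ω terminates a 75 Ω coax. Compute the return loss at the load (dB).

Γ = (86.6 − 75)/(86.6 + 75) = 0.0718
RL = −20·log₁₀|Γ| = −20·log₁₀(0.0718)

RL ≈ 22.9 dB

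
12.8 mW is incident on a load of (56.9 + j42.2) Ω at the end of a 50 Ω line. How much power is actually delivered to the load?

|Γ| = |(6.9 + j42.2)/(106.9 + j42.2)| = 0.372
|Γ|² = 0.138
P_refl = |Γ|²·P_inc = 1.77 mW, P_del = (1 − |Γ|²)·P_inc = 11 mW

P_delivered ≈ 11 mW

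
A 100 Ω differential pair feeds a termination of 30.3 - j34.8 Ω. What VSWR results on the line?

VSWR ≈ 3.74

Γ = (Z_L − Z_0)/(Z_L + Z_0) = (-69.7 − j34.8)/(130.3 − j34.8)
|Γ| = 77.9/135 = 0.578
VSWR = (1 + |Γ|)/(1 − |Γ|) = 1.58/0.422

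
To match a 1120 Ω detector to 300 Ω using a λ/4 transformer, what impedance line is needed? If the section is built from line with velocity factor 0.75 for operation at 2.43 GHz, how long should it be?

Z_qwt ≈ 580 Ω; length ≈ 2.31 cm

Z_qwt = √(Z_0·R_L) = √(300 × 1120) = √336000
λ = 0.75·c/f = 0.0926 m, so l = λ/4 = 0.0231 m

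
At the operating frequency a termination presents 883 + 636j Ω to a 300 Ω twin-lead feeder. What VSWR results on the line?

Γ = (Z_L − Z_0)/(Z_L + Z_0) = (583 + j636)/(1183 + j636)
|Γ| = 863/1340 = 0.642
VSWR = (1 + |Γ|)/(1 − |Γ|) = 1.64/0.358

VSWR ≈ 4.59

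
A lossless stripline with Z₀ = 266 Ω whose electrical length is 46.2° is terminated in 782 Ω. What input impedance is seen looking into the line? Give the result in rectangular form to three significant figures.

tan(βl) = tan(46.2°) = 1.04
Z_in = Z_0·(Z_L + jZ_0·tanβl)/(Z_0 + jZ_L·tanβl)
     = 266·(782 + j277)/(266 + j815)

Z_in ≈ 157 − j204 Ω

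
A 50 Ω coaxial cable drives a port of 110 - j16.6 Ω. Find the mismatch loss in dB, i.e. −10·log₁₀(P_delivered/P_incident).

mismatch loss ≈ 0.705 dB

Γ = (60 − j16.6)/(160 − j16.6), |Γ| = 0.387
|Γ|² = 0.15, so P_del/P_inc = 1 − |Γ|² = 0.85
ML = −10·log₁₀(1 − |Γ|²)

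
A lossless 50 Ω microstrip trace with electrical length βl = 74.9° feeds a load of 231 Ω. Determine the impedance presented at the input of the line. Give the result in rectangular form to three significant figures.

Z_in ≈ 11.6 − j12.8 Ω

tan(βl) = tan(74.9°) = 3.71
Z_in = Z_0·(Z_L + jZ_0·tanβl)/(Z_0 + jZ_L·tanβl)
     = 50·(231 + j185)/(50 + j856)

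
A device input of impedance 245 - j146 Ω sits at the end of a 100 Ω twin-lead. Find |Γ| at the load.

|Γ| ≈ 0.549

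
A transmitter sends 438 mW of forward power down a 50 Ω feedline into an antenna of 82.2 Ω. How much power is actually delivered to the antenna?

P_delivered ≈ 412 mW

Γ = (82.2 − 50)/(82.2 + 50) = 0.244
|Γ|² = 0.0593
P_refl = |Γ|²·P_inc = 26 mW, P_del = (1 − |Γ|²)·P_inc = 412 mW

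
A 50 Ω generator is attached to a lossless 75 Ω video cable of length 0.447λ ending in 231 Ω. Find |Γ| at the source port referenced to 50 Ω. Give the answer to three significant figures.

βl = 2π × 0.447 = 161°
tan(βl) = -0.346
Z_in = Z_0·(Z_L + jZ_0·tanβl)/(Z_0 + jZ_L·tanβl) = 121 + j103 Ω
Γ_s = (Z_in − Z_s)/(Z_in + Z_s) = (71.1 + j103)/(171 + j103), |Γ_s| = 0.627

|Γ| ≈ 0.627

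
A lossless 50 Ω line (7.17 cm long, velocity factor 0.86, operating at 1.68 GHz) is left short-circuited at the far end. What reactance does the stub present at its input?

X_in ≈ -10.6 Ω (capacitive)

λ = v/f = 0.86·c / 1.68 GHz = 0.154 m
βl = 2π·l/λ = 2π × 0.467 = 168°
tan(βl) = -0.211
For a short-circuited stub, Z_in = jZ_0·tan(βl)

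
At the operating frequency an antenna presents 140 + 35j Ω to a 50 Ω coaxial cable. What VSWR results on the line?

VSWR ≈ 3

Γ = (Z_L − Z_0)/(Z_L + Z_0) = (90 + j35)/(190 + j35)
|Γ| = 96.6/193 = 0.5
VSWR = (1 + |Γ|)/(1 − |Γ|) = 1.5/0.5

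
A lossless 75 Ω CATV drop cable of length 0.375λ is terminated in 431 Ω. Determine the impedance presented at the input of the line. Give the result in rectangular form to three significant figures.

βl = 2π × 0.375 = 135°
tan(βl) = tan(135°) = -1
Z_in = Z_0·(Z_L + jZ_0·tanβl)/(Z_0 + jZ_L·tanβl)
     = 75·(431 − j75)/(75 − j431)

Z_in ≈ 25.3 + j70.6 Ω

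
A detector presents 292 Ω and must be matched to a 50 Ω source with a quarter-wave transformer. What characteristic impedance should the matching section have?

Z_qwt ≈ 121 Ω

Z_qwt = √(Z_0·R_L) = √(50 × 292) = √14600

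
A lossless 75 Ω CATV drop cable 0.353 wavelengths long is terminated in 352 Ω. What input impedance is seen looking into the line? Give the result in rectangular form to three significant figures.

βl = 2π × 0.353 = 127°
tan(βl) = tan(127°) = -1.32
Z_in = Z_0·(Z_L + jZ_0·tanβl)/(Z_0 + jZ_L·tanβl)
     = 75·(352 − j99.2)/(75 − j466)

Z_in ≈ 24.5 + j52.7 Ω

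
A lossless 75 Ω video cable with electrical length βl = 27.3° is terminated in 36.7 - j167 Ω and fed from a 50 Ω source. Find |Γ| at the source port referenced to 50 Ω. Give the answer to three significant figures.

|Γ| ≈ 0.853

tan(βl) = 0.516
Z_in = Z_0·(Z_L + jZ_0·tanβl)/(Z_0 + jZ_L·tanβl) = 9.92 − j60.9 Ω
Γ_s = (Z_in − Z_s)/(Z_in + Z_s) = (-40.1 − j60.9)/(59.9 − j60.9), |Γ_s| = 0.853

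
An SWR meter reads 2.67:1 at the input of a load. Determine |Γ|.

|Γ| ≈ 0.455

|Γ| = (S − 1)/(S + 1) = (2.67 − 1)/(2.67 + 1) = 1.67/3.67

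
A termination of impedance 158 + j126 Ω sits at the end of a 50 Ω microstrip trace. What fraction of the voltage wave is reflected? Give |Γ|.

|Γ| ≈ 0.682

Γ = (Z_L − Z_0)/(Z_L + Z_0) = (108 + j126)/(208 + j126)
|Γ| = 166/243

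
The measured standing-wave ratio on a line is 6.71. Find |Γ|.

|Γ| = (S − 1)/(S + 1) = (6.71 − 1)/(6.71 + 1) = 5.71/7.71

|Γ| ≈ 0.741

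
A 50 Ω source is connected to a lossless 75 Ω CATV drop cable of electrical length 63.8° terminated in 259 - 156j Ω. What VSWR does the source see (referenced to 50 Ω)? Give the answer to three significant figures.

tan(βl) = 2.03
Z_in = Z_0·(Z_L + jZ_0·tanβl)/(Z_0 + jZ_L·tanβl) = 17.4 − j24 Ω
Γ_s = (Z_in − Z_s)/(Z_in + Z_s) = (-32.6 − j24)/(67.4 − j24), |Γ_s| = 0.567
VSWR = (1 + |Γ_s|)/(1 − |Γ_s|)

VSWR ≈ 3.61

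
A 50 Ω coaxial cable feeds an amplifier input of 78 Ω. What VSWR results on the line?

Γ = (78 − 50)/(78 + 50) = 0.219
VSWR = (1 + 0.219)/(1 − 0.219)

VSWR ≈ 1.56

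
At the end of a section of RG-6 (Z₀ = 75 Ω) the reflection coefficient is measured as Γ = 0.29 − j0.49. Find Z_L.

Z_L ≈ 68.1 − j98.8 Ω

Z_L = Z_0·(1 + Γ)/(1 − Γ) = 75·(1.29 − j0.49)/(0.71 + j0.49)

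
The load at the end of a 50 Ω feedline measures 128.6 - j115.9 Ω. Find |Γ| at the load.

|Γ| ≈ 0.658

Γ = (Z_L − Z_0)/(Z_L + Z_0) = (78.6 − j115.9)/(178.6 − j115.9)
|Γ| = 140/213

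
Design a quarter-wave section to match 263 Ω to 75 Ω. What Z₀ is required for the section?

Z_qwt = √(Z_0·R_L) = √(75 × 263) = √19720

Z_qwt ≈ 140 Ω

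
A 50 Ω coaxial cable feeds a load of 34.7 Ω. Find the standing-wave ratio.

Γ = (34.7 − 50)/(34.7 + 50) = -0.181
VSWR = (1 + 0.181)/(1 − 0.181)

VSWR ≈ 1.44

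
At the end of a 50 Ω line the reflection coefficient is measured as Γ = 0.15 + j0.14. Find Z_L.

Z_L ≈ 64.5 + j18.9 Ω

Z_L = Z_0·(1 + Γ)/(1 − Γ) = 50·(1.15 + j0.14)/(0.85 − j0.14)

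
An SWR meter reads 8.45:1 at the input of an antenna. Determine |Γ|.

|Γ| = (S − 1)/(S + 1) = (8.45 − 1)/(8.45 + 1) = 7.45/9.45

|Γ| ≈ 0.788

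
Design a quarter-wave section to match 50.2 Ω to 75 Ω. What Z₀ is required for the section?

Z_qwt = √(Z_0·R_L) = √(75 × 50.2) = √3765

Z_qwt ≈ 61.4 Ω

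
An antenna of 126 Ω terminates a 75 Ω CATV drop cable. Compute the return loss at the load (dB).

RL ≈ 11.9 dB

Γ = (126 − 75)/(126 + 75) = 0.254
RL = −20·log₁₀|Γ| = −20·log₁₀(0.254)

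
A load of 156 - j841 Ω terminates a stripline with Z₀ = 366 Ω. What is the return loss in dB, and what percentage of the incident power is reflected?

RL ≈ 1.15 dB; 76.7% of incident power reflected

Γ = (-210 − j841)/(522 − j841), |Γ| = 0.876
RL = −20·log₁₀(0.876) = 1.15 dB
P_refl/P_inc = |Γ|² = 0.767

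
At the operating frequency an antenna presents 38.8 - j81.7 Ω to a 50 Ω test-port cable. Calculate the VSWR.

VSWR ≈ 5.32

Γ = (Z_L − Z_0)/(Z_L + Z_0) = (-11.2 − j81.7)/(88.8 − j81.7)
|Γ| = 82.5/121 = 0.683
VSWR = (1 + |Γ|)/(1 − |Γ|) = 1.68/0.317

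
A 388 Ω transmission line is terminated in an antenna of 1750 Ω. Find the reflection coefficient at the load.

Γ = 0.637

Γ = (Z_L − Z_0)/(Z_L + Z_0) = (1750 − 388)/(1750 + 388) = 1362/2138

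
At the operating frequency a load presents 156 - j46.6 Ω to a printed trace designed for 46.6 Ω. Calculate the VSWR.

VSWR ≈ 3.67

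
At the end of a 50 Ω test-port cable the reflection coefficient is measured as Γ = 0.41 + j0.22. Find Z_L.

Z_L ≈ 98.8 + j55.5 Ω

Z_L = Z_0·(1 + Γ)/(1 − Γ) = 50·(1.41 + j0.22)/(0.59 − j0.22)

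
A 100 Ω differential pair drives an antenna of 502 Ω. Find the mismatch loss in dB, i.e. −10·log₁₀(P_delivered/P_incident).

Γ = (502 − 100)/(502 + 100) = 0.668
|Γ|² = 0.446, so P_del/P_inc = 1 − |Γ|² = 0.554
ML = −10·log₁₀(1 − |Γ|²)

mismatch loss ≈ 2.56 dB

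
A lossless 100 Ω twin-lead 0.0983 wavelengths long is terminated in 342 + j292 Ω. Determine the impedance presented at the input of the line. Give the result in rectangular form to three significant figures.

Z_in ≈ 72.9 − j173 Ω

βl = 2π × 0.0983 = 35.4°
tan(βl) = tan(35.4°) = 0.71
Z_in = Z_0·(Z_L + jZ_0·tanβl)/(Z_0 + jZ_L·tanβl)
     = 100·(342 + j363)/(-107 + j243)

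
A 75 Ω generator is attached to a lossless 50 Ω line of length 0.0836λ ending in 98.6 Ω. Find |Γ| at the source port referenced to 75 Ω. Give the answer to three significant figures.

βl = 2π × 0.0836 = 30.1°
tan(βl) = 0.58
Z_in = Z_0·(Z_L + jZ_0·tanβl)/(Z_0 + jZ_L·tanβl) = 57.1 − j36.3 Ω
Γ_s = (Z_in − Z_s)/(Z_in + Z_s) = (-17.9 − j36.3)/(132 − j36.3), |Γ_s| = 0.295

|Γ| ≈ 0.295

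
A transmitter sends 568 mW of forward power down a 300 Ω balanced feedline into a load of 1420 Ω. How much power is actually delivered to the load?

P_delivered ≈ 327 mW

Γ = (1420 − 300)/(1420 + 300) = 0.651
|Γ|² = 0.424
P_refl = |Γ|²·P_inc = 241 mW, P_del = (1 − |Γ|²)·P_inc = 327 mW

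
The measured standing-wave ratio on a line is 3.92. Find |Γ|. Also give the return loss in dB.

|Γ| ≈ 0.593; return loss ≈ 4.53 dB

|Γ| = (S − 1)/(S + 1) = (3.92 − 1)/(3.92 + 1) = 2.92/4.92
RL = −20·log₁₀|Γ| = −20·log₁₀(0.593)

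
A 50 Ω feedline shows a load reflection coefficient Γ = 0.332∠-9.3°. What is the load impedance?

Z_L = Z_0·(1 + Γ)/(1 − Γ) = 50·(1.33 − j0.0537)/(0.672 + j0.0537)

Z_L ≈ 97.8 − j11.8 Ω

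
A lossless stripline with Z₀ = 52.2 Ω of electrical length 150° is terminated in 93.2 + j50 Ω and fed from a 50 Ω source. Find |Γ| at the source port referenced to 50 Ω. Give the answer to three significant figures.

tan(βl) = -0.577
Z_in = Z_0·(Z_L + jZ_0·tanβl)/(Z_0 + jZ_L·tanβl) = 35.8 + j36.5 Ω
Γ_s = (Z_in − Z_s)/(Z_in + Z_s) = (-14.2 + j36.5)/(85.8 + j36.5), |Γ_s| = 0.421

|Γ| ≈ 0.421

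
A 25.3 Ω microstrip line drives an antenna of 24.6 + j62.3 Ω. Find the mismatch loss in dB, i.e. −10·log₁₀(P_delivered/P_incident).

Γ = (-0.7 + j62.3)/(49.9 + j62.3), |Γ| = 0.781
|Γ|² = 0.609, so P_del/P_inc = 1 − |Γ|² = 0.391
ML = −10·log₁₀(1 − |Γ|²)

mismatch loss ≈ 4.08 dB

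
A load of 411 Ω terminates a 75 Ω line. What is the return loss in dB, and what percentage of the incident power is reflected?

RL ≈ 3.21 dB; 47.8% of incident power reflected

Γ = (411 − 75)/(411 + 75) = 0.691
RL = −20·log₁₀(0.691) = 3.21 dB
P_refl/P_inc = |Γ|² = 0.478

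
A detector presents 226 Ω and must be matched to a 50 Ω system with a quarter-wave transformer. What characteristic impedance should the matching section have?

Z_qwt ≈ 106 Ω

Z_qwt = √(Z_0·R_L) = √(50 × 226) = √11300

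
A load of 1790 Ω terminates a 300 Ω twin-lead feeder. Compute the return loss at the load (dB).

RL ≈ 2.94 dB

Γ = (1790 − 300)/(1790 + 300) = 0.713
RL = −20·log₁₀|Γ| = −20·log₁₀(0.713)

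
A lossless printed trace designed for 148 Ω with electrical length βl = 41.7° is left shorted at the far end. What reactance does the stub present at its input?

X_in ≈ 132 Ω (inductive)

tan(βl) = 0.891
For a shorted stub, Z_in = jZ_0·tan(βl)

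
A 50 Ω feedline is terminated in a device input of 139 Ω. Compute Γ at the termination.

Γ = 0.471

Γ = (Z_L − Z_0)/(Z_L + Z_0) = (139 − 50)/(139 + 50) = 89/189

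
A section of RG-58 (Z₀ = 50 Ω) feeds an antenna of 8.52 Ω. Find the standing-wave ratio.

For a purely resistive load, VSWR = R_L/Z_0 or Z_0/R_L (whichever > 1) = 50/8.52

VSWR ≈ 5.87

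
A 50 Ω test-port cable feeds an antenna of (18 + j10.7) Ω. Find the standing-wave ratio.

Γ = (Z_L − Z_0)/(Z_L + Z_0) = (-32 + j10.7)/(68 + j10.7)
|Γ| = 33.7/68.8 = 0.49
VSWR = (1 + |Γ|)/(1 − |Γ|) = 1.49/0.51

VSWR ≈ 2.92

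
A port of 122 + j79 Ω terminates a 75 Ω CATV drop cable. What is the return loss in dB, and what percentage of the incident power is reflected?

Γ = (47 + j79)/(197 + j79), |Γ| = 0.433
RL = −20·log₁₀(0.433) = 7.27 dB
P_refl/P_inc = |Γ|² = 0.188

RL ≈ 7.27 dB; 18.8% of incident power reflected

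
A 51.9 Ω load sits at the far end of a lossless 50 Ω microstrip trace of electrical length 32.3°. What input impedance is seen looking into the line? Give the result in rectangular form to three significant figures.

tan(βl) = tan(32.3°) = 0.632
Z_in = Z_0·(Z_L + jZ_0·tanβl)/(Z_0 + jZ_L·tanβl)
     = 50·(51.9 + j31.6)/(50 + j32.8)

Z_in ≈ 50.8 − j1.71 Ω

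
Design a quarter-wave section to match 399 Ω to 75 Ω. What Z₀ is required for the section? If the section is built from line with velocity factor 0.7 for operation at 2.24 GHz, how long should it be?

Z_qwt ≈ 173 Ω; length ≈ 2.34 cm

Z_qwt = √(Z_0·R_L) = √(75 × 399) = √29920
λ = 0.7·c/f = 0.0938 m, so l = λ/4 = 0.0234 m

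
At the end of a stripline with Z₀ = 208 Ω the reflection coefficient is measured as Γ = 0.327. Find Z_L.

Z_L ≈ 410 Ω

Z_L = Z_0·(1 + Γ)/(1 − Γ) = 208·(1.33)/(0.673)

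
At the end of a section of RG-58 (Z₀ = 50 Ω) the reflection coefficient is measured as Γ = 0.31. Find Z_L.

Z_L = Z_0·(1 + Γ)/(1 − Γ) = 50·(1.31)/(0.69)

Z_L ≈ 94.9 Ω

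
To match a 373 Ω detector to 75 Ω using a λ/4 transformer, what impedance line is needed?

Z_qwt ≈ 167 Ω

Z_qwt = √(Z_0·R_L) = √(75 × 373) = √27980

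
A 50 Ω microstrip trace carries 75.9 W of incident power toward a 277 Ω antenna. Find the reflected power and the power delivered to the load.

P_reflected ≈ 36.6 W; P_delivered ≈ 39.3 W

Γ = (277 − 50)/(277 + 50) = 0.694
|Γ|² = 0.482
P_refl = |Γ|²·P_inc = 36.6 W, P_del = (1 − |Γ|²)·P_inc = 39.3 W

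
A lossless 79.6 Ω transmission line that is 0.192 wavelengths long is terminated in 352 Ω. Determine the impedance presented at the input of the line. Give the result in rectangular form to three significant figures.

Z_in ≈ 20.5 − j28.6 Ω

βl = 2π × 0.192 = 69.1°
tan(βl) = tan(69.1°) = 2.62
Z_in = Z_0·(Z_L + jZ_0·tanβl)/(Z_0 + jZ_L·tanβl)
     = 79.6·(352 + j209)/(79.6 + j923)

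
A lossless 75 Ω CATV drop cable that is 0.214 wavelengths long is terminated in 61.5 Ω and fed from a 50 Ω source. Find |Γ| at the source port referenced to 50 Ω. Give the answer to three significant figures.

βl = 2π × 0.214 = 77°
tan(βl) = 4.35
Z_in = Z_0·(Z_L + jZ_0·tanβl)/(Z_0 + jZ_L·tanβl) = 89.3 + j7.8 Ω
Γ_s = (Z_in − Z_s)/(Z_in + Z_s) = (39.3 + j7.8)/(139 + j7.8), |Γ_s| = 0.287

|Γ| ≈ 0.287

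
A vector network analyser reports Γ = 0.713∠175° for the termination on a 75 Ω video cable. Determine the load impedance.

Z_L ≈ 12.6 + j3.18 Ω

Z_L = Z_0·(1 + Γ)/(1 − Γ) = 75·(0.29 + j0.0621)/(1.71 − j0.0621)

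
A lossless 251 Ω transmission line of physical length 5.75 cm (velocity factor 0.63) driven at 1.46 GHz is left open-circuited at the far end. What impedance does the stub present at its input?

Z_in ≈ +j686 Ω

λ = v/f = 0.63·c / 1.46 GHz = 0.129 m
βl = 2π·l/λ = 2π × 0.444 = 160°
tan(βl) = -0.366
For an open-circuited stub, Z_in = −jZ_0·cot(βl) = −jZ_0/tan(βl)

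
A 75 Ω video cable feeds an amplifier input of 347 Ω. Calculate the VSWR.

VSWR ≈ 4.63

For a purely resistive load, VSWR = R_L/Z_0 or Z_0/R_L (whichever > 1) = 347/75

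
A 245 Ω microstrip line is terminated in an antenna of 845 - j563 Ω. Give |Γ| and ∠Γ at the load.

Γ ≈ 0.671 ∠ -15.9°

Γ = (Z_L − Z_0)/(Z_L + Z_0) = (600 − j563)/(1090 − j563)
|Γ| = 823/1230 = 0.671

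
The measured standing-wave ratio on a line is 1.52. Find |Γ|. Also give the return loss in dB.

|Γ| = (S − 1)/(S + 1) = (1.52 − 1)/(1.52 + 1) = 0.52/2.52
RL = −20·log₁₀|Γ| = −20·log₁₀(0.206)

|Γ| ≈ 0.206; return loss ≈ 13.7 dB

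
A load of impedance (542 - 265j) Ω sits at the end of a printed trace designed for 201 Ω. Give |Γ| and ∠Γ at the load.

Γ ≈ 0.547 ∠ -18.2°

Γ = (Z_L − Z_0)/(Z_L + Z_0) = (341 − j265)/(743 − j265)
|Γ| = 432/789 = 0.547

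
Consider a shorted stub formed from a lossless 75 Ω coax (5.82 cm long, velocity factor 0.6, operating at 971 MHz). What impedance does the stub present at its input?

Z_in ≈ −j176 Ω

λ = v/f = 0.6·c / 971 MHz = 0.185 m
βl = 2π·l/λ = 2π × 0.314 = 113°
tan(βl) = -2.35
For a shorted stub, Z_in = jZ_0·tan(βl)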